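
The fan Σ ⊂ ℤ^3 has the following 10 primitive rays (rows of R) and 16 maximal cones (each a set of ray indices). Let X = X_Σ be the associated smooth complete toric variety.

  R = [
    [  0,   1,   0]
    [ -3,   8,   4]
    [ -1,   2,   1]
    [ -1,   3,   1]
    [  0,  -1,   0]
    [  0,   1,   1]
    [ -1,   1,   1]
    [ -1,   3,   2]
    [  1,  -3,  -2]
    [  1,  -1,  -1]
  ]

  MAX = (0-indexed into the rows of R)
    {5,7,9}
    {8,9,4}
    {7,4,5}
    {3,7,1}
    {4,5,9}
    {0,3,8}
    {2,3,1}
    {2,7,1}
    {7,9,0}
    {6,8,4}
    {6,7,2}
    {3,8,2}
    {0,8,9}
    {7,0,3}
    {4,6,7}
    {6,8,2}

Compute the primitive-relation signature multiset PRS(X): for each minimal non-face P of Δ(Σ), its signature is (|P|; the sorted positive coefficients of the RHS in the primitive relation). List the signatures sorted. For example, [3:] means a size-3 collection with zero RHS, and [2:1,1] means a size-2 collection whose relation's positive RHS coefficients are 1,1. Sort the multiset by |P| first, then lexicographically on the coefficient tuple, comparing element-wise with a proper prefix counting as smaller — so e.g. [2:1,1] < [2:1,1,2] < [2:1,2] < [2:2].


Δ(Σ) — 10 vertices, 23 min non-faces:

  {0,4}:  v_{0} + v_{4} = 0  ⟹  sig = [2:]
  {6,9}:  v_{6} + v_{9} = 0  ⟹  sig = [2:]
  {7,8}:  v_{7} + v_{8} = 0  ⟹  sig = [2:]
  {0,2}:  v_{0} + v_{2} = v_{3}  ⟹  sig = [2:1]
  {0,6}:  v_{0} + v_{6} = v_{2}  ⟹  sig = [2:1]
  {2,4}:  v_{2} + v_{4} = v_{6}  ⟹  sig = [2:1]
  {2,5}:  v_{2} + v_{5} = v_{7}  ⟹  sig = [2:1]
  {2,9}:  v_{2} + v_{9} = v_{0}  ⟹  sig = [2:1]
  {3,4}:  v_{3} + v_{4} = v_{2}  ⟹  sig = [2:1]
  {0,5}:  v_{0} + v_{5} = v_{7} + v_{9}  ⟹  sig = [2:1,1]
  {1,8}:  v_{1} + v_{8} = v_{2} + v_{3}  ⟹  sig = [2:1,1]
  {3,5}:  v_{3} + v_{5} = v_{0} + v_{7}  ⟹  sig = [2:1,1]
  {5,6}:  v_{5} + v_{6} = v_{4} + v_{7}  ⟹  sig = [2:1,1]
  {5,8}:  v_{5} + v_{8} = v_{4} + v_{9}  ⟹  sig = [2:1,1]
  {1,9}:  v_{1} + v_{9} = v_{0} + v_{3} + v_{7}  ⟹  sig = [2:1,1,1]
  {0,1}:  v_{0} + v_{1} = 2·v_{3} + v_{7}  ⟹  sig = [2:1,2]
  {1,4}:  v_{1} + v_{4} = 2·v_{2} + v_{7}  ⟹  sig = [2:1,2]
  {1,5}:  v_{1} + v_{5} = v_{3} + 2·v_{7}  ⟹  sig = [2:1,2]
  {1,6}:  v_{1} + v_{6} = 3·v_{2} + v_{7}  ⟹  sig = [2:1,3]
  {3,6}:  v_{3} + v_{6} = 2·v_{2}  ⟹  sig = [2:2]
  {3,9}:  v_{3} + v_{9} = 2·v_{0}  ⟹  sig = [2:2]
  {2,3,7}:  v_{2} + v_{3} + v_{7} = v_{1}  ⟹  sig = [3:1]
  {4,7,9}:  v_{4} + v_{7} + v_{9} = v_{5}  ⟹  sig = [3:1]

so the primitive-relation signature multiset is
[[2:], [2:], [2:], [2:1], [2:1], [2:1], [2:1], [2:1], [2:1], [2:1,1], [2:1,1], [2:1,1], [2:1,1], [2:1,1], [2:1,1,1], [2:1,2], [2:1,2], [2:1,2], [2:1,3], [2:2], [2:2], [3:1], [3:1]]


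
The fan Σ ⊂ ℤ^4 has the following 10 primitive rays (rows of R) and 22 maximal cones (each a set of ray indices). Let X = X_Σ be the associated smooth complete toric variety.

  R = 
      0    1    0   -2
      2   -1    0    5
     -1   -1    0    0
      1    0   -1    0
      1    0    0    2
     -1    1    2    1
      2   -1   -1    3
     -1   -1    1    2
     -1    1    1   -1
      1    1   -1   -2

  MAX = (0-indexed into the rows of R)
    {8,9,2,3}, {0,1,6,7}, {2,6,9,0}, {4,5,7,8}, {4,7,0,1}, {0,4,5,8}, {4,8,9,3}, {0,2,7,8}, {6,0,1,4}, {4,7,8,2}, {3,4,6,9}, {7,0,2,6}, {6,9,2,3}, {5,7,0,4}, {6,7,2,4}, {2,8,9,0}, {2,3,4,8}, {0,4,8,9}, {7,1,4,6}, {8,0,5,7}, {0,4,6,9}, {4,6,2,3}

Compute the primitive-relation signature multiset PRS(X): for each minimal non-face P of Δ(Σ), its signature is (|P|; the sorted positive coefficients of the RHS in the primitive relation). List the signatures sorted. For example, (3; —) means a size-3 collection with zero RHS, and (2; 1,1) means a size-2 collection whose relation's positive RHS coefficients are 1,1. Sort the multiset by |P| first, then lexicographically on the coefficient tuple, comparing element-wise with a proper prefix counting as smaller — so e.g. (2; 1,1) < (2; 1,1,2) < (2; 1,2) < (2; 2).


The 17 primitive collections of Σ (r=10, n=4):

  {7,9}:  v_{7} + v_{9} = 0  →  sig = (2; —)
  {0,3}:  v_{0} + v_{3} = v_{9}  →  sig = (2; 1)
  {6,8}:  v_{6} + v_{8} = v_{4}  →  sig = (2; 1)
  {1,2}:  v_{1} + v_{2} = v_{6} + v_{7}  →  sig = (2; 1,1)
  {1,3}:  v_{1} + v_{3} = v_{4} + v_{6}  →  sig = (2; 1,1)
  {2,5}:  v_{2} + v_{5} = v_{7} + v_{8}  →  sig = (2; 1,1)
  {3,5}:  v_{3} + v_{5} = v_{4} + v_{8}  →  sig = (2; 1,1)
  {3,7}:  v_{3} + v_{7} = v_{2} + v_{4}  →  sig = (2; 1,1)
  {1,9}:  v_{1} + v_{9} = v_{0} + v_{4} + v_{6}  →  sig = (2; 1,1,1)
  {5,9}:  v_{5} + v_{9} = v_{0} + v_{4} + v_{8}  →  sig = (2; 1,1,1)
  {1,8}:  v_{1} + v_{8} = v_{0} + 2·v_{4} + v_{7}  →  sig = (2; 1,1,2)
  {5,6}:  v_{5} + v_{6} = v_{0} + 2·v_{4} + v_{7}  →  sig = (2; 1,1,2)
  {1,5}:  v_{1} + v_{5} = 2·v_{0} + 3·v_{4} + 2·v_{7}  →  sig = (2; 2,2,3)
  {0,2,4}:  v_{0} + v_{2} + v_{4} = 0  →  sig = (3; —)
  {2,4,9}:  v_{2} + v_{4} + v_{9} = v_{3}  →  sig = (3; 1)
  {0,4,6,7}:  v_{0} + v_{4} + v_{6} + v_{7} = v_{1}  →  sig = (4; 1)
  {0,4,7,8}:  v_{0} + v_{4} + v_{7} + v_{8} = v_{5}  →  sig = (4; 1)

Sorted signature multiset PRS(X):
{ (2; —),  (2; 1) ×2,  (2; 1,1) ×5,  (2; 1,1,1) ×2,  (2; 1,1,2) ×2,  (2; 2,2,3),  (3; —),  (3; 1),  (4; 1) ×2 }


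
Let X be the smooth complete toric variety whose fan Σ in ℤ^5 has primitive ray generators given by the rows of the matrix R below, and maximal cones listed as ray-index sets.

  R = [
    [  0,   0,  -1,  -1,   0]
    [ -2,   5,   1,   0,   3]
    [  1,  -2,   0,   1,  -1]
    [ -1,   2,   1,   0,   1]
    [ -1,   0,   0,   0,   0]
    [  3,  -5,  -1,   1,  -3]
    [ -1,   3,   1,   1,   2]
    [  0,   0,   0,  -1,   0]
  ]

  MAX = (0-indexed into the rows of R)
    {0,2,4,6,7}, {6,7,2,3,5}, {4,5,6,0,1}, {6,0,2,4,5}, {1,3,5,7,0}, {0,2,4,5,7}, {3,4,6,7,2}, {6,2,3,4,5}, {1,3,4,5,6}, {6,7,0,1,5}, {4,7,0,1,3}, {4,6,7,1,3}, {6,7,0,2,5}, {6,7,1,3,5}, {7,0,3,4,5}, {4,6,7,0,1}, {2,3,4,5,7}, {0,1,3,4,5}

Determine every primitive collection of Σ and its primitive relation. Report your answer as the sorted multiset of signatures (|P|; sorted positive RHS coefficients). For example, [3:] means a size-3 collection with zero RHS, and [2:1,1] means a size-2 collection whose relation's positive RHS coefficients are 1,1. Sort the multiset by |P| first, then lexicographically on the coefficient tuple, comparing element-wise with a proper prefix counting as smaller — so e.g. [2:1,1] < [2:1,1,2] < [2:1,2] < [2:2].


The 5 primitive collections of Σ (r=8, n=5):

  {1,2}:  v_{1} + v_{2} = v_{6}  ⇒ sig = [2:1]
  {0,2,3}:  v_{0} + v_{2} + v_{3} = 0  ⇒ sig = [3:]
  {0,3,6}:  v_{0} + v_{3} + v_{6} = v_{1}  ⇒ sig = [3:1]
  {1,4,5,7}:  v_{1} + v_{4} + v_{5} + v_{7} = 0  ⇒ sig = [4:]
  {4,5,6,7}:  v_{4} + v_{5} + v_{6} + v_{7} = v_{2}  ⇒ sig = [4:1]

Sorted signature multiset PRS(X):
    |P|=2: 1 collection, coeffs (1)
    |P|=3: 2 collections, coeffs (), (1)
    |P|=4: 2 collections, coeffs (), (1)


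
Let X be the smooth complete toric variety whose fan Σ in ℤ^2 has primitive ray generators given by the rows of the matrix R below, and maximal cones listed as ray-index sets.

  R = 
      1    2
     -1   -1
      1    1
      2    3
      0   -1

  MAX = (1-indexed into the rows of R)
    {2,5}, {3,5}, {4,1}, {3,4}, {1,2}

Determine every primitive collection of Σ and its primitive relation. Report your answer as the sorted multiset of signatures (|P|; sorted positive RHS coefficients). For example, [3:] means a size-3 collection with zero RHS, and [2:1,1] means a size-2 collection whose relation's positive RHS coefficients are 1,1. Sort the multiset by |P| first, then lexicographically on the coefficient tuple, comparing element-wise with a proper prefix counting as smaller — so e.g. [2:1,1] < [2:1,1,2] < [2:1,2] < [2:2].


Σ has 5 primitive collections:

  • {2,3}:  v_{2} + v_{3} = 0  so sig = [2:]
  • {1,3}:  v_{1} + v_{3} = v_{4}  so sig = [2:1]
  • {1,5}:  v_{1} + v_{5} = v_{3}  so sig = [2:1]
  • {2,4}:  v_{2} + v_{4} = v_{1}  so sig = [2:1]
  • {4,5}:  v_{4} + v_{5} = 2·v_{3}  so sig = [2:2]

Sorted signature multiset PRS(X):
    [2:]
    [2:1]
    [2:1]
    [2:1]
    [2:2]


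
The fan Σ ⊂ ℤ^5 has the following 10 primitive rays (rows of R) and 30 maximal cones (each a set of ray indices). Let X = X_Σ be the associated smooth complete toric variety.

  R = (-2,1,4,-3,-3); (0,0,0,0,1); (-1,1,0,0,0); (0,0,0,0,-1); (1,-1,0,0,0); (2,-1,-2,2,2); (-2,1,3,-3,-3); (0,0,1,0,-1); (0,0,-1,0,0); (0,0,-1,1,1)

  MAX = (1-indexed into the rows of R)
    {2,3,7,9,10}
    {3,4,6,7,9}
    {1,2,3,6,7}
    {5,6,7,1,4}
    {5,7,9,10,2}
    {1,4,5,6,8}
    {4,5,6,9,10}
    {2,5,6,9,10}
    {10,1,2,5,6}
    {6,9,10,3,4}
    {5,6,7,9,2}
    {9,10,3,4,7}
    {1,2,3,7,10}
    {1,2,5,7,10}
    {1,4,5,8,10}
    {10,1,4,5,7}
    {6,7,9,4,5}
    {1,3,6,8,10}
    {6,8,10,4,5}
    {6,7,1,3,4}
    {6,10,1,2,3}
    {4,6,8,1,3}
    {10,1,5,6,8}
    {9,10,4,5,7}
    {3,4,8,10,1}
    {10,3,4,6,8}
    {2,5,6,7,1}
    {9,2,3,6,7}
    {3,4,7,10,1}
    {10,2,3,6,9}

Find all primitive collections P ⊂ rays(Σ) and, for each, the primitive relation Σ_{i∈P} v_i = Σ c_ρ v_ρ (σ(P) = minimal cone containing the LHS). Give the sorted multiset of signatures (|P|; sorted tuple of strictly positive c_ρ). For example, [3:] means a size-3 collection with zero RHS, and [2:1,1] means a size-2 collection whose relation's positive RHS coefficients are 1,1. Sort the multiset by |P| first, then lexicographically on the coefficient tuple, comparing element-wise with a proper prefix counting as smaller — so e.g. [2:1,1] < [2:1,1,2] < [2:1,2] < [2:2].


8 minimal non-faces of Δ(Σ) (on 10 rays):

  {2,4}:  v_{2} + v_{4} = 0 ; sig = [2:]
  {3,5}:  v_{3} + v_{5} = 0 ; sig = [2:]
  {1,9}:  v_{1} + v_{9} = v_{7} ; sig = [2:1]
  {8,9}:  v_{8} + v_{9} = v_{4} ; sig = [2:1]
  {7,8}:  v_{7} + v_{8} = v_{1} + v_{4} ; sig = [2:1,1]
  {2,8}:  v_{2} + v_{8} = v_{1} + v_{6} + v_{10} ; sig = [2:1,1,1]
  {6,7,10}:  v_{6} + v_{7} + v_{10} = 0 ; sig = [3:]
  {1,4,6,10}:  v_{1} + v_{4} + v_{6} + v_{10} = v_{8} ; sig = [4:1]

Hence PRS(X_Σ) =
[[2:], [2:], [2:1], [2:1], [2:1,1], [2:1,1,1], [3:], [4:1]]


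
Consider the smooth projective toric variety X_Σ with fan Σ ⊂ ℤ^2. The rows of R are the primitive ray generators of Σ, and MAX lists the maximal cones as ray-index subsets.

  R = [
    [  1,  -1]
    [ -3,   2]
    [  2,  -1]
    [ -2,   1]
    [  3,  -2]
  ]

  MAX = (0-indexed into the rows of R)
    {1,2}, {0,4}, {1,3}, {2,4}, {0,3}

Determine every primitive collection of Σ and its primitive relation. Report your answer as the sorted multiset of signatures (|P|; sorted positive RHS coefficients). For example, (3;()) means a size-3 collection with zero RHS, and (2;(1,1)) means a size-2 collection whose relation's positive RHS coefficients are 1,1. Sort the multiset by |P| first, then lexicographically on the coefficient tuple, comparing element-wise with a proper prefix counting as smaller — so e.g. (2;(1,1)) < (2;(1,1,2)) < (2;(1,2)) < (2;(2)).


|primitive collections| = 5. Relations:

  P = {1,4}:  v_{1} + v_{4} = 0  ⟹  sig = (2;())
  P = {2,3}:  v_{2} + v_{3} = 0  ⟹  sig = (2;())
  P = {0,1}:  v_{0} + v_{1} = v_{3}  ⟹  sig = (2;(1))
  P = {0,2}:  v_{0} + v_{2} = v_{4}  ⟹  sig = (2;(1))
  P = {3,4}:  v_{3} + v_{4} = v_{0}  ⟹  sig = (2;(1))

Sorted signature multiset PRS(X):
    |P|=2: 5 collections, coeffs (), (), (1), (1), (1)


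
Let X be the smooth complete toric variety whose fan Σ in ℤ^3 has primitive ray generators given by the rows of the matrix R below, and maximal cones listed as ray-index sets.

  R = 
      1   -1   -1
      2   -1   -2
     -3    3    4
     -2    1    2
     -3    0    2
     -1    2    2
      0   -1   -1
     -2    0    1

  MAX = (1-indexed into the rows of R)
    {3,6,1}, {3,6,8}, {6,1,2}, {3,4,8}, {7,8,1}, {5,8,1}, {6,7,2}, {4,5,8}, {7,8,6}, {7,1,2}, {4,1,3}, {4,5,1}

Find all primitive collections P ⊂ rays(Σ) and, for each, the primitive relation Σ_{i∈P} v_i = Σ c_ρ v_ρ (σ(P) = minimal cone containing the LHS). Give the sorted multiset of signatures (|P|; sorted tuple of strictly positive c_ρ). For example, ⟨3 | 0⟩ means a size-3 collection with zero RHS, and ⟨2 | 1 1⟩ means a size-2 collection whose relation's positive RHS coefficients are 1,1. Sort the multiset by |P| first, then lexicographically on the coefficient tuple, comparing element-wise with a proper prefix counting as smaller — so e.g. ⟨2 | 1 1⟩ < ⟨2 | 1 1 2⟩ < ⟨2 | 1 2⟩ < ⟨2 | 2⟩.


14 minimal non-faces of Δ(Σ) (on 8 rays):

  {2,4}:  v_{2} + v_{4} = 0  ⇒ sig = ⟨2 | 0⟩
  {2,3}:  v_{2} + v_{3} = v_{6}  ⇒ sig = ⟨2 | 1⟩
  {2,8}:  v_{2} + v_{8} = v_{7}  ⇒ sig = ⟨2 | 1⟩
  {4,6}:  v_{4} + v_{6} = v_{3}  ⇒ sig = ⟨2 | 1⟩
  {4,7}:  v_{4} + v_{7} = v_{8}  ⇒ sig = ⟨2 | 1⟩
  {2,5}:  v_{2} + v_{5} = v_{1} + v_{8}  ⇒ sig = ⟨2 | 1 1⟩
  {3,7}:  v_{3} + v_{7} = v_{6} + v_{8}  ⇒ sig = ⟨2 | 1 1⟩
  {5,7}:  v_{5} + v_{7} = v_{1} + 2·v_{8}  ⇒ sig = ⟨2 | 1 2⟩
  {5,6}:  v_{5} + v_{6} = 2·v_{4}  ⇒ sig = ⟨2 | 2⟩
  {3,5}:  v_{3} + v_{5} = 3·v_{4}  ⇒ sig = ⟨2 | 3⟩
  {1,6,7}:  v_{1} + v_{6} + v_{7} = 0  ⇒ sig = ⟨3 | 0⟩
  {1,4,8}:  v_{1} + v_{4} + v_{8} = v_{5}  ⇒ sig = ⟨3 | 1⟩
  {1,6,8}:  v_{1} + v_{6} + v_{8} = v_{4}  ⇒ sig = ⟨3 | 1⟩
  {1,3,8}:  v_{1} + v_{3} + v_{8} = 2·v_{4}  ⇒ sig = ⟨3 | 2⟩

Sorted signature multiset PRS(X):
    ⟨2 | 0⟩
    ⟨2 | 1⟩
    ⟨2 | 1⟩
    ⟨2 | 1⟩
    ⟨2 | 1⟩
    ⟨2 | 1 1⟩
    ⟨2 | 1 1⟩
    ⟨2 | 1 2⟩
    ⟨2 | 2⟩
    ⟨2 | 3⟩
    ⟨3 | 0⟩
    ⟨3 | 1⟩
    ⟨3 | 1⟩
    ⟨3 | 2⟩


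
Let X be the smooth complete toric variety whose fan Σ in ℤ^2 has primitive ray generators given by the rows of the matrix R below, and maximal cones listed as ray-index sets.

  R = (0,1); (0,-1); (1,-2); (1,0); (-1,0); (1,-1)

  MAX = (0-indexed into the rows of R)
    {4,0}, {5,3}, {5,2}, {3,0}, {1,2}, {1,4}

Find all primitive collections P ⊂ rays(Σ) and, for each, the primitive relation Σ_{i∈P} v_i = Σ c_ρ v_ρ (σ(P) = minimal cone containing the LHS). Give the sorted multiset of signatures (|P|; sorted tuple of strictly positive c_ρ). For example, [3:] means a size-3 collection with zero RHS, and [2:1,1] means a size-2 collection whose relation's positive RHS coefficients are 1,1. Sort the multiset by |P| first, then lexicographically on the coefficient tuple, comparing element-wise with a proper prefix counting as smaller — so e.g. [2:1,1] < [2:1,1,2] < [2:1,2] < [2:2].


Σ has 9 primitive collections:

  {0,1}:  v_{0} + v_{1} = 0  ⟹  sig = [2:]
  {3,4}:  v_{3} + v_{4} = 0  ⟹  sig = [2:]
  {0,2}:  v_{0} + v_{2} = v_{5}  ⟹  sig = [2:1]
  {0,5}:  v_{0} + v_{5} = v_{3}  ⟹  sig = [2:1]
  {1,3}:  v_{1} + v_{3} = v_{5}  ⟹  sig = [2:1]
  {1,5}:  v_{1} + v_{5} = v_{2}  ⟹  sig = [2:1]
  {4,5}:  v_{4} + v_{5} = v_{1}  ⟹  sig = [2:1]
  {2,3}:  v_{2} + v_{3} = 2·v_{5}  ⟹  sig = [2:2]
  {2,4}:  v_{2} + v_{4} = 2·v_{1}  ⟹  sig = [2:2]

Sorted signature multiset PRS(X):
[[2:], [2:], [2:1], [2:1], [2:1], [2:1], [2:1], [2:2], [2:2]]


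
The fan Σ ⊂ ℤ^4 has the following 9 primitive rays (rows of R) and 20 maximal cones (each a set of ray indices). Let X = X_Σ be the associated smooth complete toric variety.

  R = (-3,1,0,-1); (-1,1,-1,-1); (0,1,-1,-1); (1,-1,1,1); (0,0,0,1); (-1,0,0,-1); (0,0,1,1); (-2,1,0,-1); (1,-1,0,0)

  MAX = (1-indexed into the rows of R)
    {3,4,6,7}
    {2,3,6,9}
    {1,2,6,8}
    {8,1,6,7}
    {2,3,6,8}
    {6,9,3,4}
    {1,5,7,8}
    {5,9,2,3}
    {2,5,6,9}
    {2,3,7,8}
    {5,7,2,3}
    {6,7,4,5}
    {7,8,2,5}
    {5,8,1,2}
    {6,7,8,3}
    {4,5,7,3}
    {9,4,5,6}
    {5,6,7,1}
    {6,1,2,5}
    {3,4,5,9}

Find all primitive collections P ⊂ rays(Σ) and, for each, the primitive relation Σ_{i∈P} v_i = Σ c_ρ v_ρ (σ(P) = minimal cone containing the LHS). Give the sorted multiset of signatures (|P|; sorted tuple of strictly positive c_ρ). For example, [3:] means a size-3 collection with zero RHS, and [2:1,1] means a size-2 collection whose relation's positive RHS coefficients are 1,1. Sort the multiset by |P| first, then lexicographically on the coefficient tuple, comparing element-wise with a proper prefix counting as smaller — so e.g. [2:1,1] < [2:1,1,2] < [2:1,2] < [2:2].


The 12 primitive collections of Σ (r=9, n=4):

  P={2,4}:  v_{2} + v_{4} = 0  ⇒ sig = [2:]
  P={7,9}:  v_{7} + v_{9} = v_{4}  ⇒ sig = [2:1]
  P={8,9}:  v_{8} + v_{9} = v_{6}  ⇒ sig = [2:1]
  P={1,3}:  v_{1} + v_{3} = v_{2} + v_{8}  ⇒ sig = [2:1,1]
  P={4,8}:  v_{4} + v_{8} = v_{6} + v_{7}  ⇒ sig = [2:1,1]
  P={1,4}:  v_{1} + v_{4} = v_{5} + 2·v_{6} + v_{7}  ⇒ sig = [2:1,1,2]
  P={1,9}:  v_{1} + v_{9} = v_{5} + 2·v_{6}  ⇒ sig = [2:1,2]
  P={2,6,7}:  v_{2} + v_{6} + v_{7} = v_{8}  ⇒ sig = [3:1]
  P={3,5,6}:  v_{3} + v_{5} + v_{6} = v_{2}  ⇒ sig = [3:1]
  P={5,6,8}:  v_{5} + v_{6} + v_{8} = v_{1}  ⇒ sig = [3:1]
  P={1,2,7}:  v_{1} + v_{2} + v_{7} = v_{5} + 2·v_{8}  ⇒ sig = [3:1,2]
  P={3,5,8}:  v_{3} + v_{5} + v_{8} = 2·v_{2} + v_{7}  ⇒ sig = [3:1,2]

Sorted signature multiset PRS(X):
{ [2:],  [2:1] ×2,  [2:1,1] ×2,  [2:1,1,2],  [2:1,2],  [3:1] ×3,  [3:1,2] ×2 }


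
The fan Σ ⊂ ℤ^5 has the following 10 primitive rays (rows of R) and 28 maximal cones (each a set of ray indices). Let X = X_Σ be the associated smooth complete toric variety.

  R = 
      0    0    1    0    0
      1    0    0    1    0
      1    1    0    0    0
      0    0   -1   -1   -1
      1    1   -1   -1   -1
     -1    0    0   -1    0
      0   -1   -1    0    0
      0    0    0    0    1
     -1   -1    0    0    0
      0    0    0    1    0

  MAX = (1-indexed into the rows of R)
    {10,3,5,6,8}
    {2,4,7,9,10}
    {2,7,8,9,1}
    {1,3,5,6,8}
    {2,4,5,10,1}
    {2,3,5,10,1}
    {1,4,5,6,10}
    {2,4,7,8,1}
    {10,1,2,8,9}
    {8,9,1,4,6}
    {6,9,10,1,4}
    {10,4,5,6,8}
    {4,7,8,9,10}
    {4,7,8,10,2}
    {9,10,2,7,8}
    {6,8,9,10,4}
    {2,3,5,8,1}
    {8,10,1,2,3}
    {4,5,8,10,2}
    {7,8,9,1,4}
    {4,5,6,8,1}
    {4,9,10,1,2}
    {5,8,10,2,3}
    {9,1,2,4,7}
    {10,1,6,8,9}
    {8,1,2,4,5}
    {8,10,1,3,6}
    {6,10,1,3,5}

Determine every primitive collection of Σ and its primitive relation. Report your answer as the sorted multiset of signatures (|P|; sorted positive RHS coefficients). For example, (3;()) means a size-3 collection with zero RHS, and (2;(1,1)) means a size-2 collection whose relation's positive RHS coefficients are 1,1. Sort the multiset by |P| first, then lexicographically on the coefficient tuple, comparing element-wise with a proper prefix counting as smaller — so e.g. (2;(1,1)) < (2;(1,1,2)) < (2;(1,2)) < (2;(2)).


11 collections generate NE(X_Σ); each relation:

  P = {2,6}:  v_{2} + v_{6} = 0  →  sig = (2;())
  P = {3,9}:  v_{3} + v_{9} = 0  →  sig = (2;())
  P = {3,4}:  v_{3} + v_{4} = v_{5}  →  sig = (2;(1))
  P = {5,9}:  v_{5} + v_{9} = v_{4}  →  sig = (2;(1))
  P = {3,7}:  v_{3} + v_{7} = v_{2} + v_{4} + v_{8}  →  sig = (2;(1,1,1))
  P = {6,7}:  v_{6} + v_{7} = v_{4} + v_{8} + v_{9}  →  sig = (2;(1,1,1))
  P = {5,7}:  v_{5} + v_{7} = v_{2} + 2·v_{4} + v_{8}  →  sig = (2;(1,1,2))
  P = {1,7,10}:  v_{1} + v_{7} + v_{10} = v_{2} + v_{9}  →  sig = (3;(1,1))
  P = {1,4,8,10}:  v_{1} + v_{4} + v_{8} + v_{10} = 0  →  sig = (4;())
  P = {1,5,8,10}:  v_{1} + v_{5} + v_{8} + v_{10} = v_{3}  →  sig = (4;(1))
  P = {2,4,8,9}:  v_{2} + v_{4} + v_{8} + v_{9} = v_{7}  →  sig = (4;(1))

Hence PRS(X_Σ) =
    (2;())
    (2;())
    (2;(1))
    (2;(1))
    (2;(1,1,1))
    (2;(1,1,1))
    (2;(1,1,2))
    (3;(1,1))
    (4;())
    (4;(1))
    (4;(1))


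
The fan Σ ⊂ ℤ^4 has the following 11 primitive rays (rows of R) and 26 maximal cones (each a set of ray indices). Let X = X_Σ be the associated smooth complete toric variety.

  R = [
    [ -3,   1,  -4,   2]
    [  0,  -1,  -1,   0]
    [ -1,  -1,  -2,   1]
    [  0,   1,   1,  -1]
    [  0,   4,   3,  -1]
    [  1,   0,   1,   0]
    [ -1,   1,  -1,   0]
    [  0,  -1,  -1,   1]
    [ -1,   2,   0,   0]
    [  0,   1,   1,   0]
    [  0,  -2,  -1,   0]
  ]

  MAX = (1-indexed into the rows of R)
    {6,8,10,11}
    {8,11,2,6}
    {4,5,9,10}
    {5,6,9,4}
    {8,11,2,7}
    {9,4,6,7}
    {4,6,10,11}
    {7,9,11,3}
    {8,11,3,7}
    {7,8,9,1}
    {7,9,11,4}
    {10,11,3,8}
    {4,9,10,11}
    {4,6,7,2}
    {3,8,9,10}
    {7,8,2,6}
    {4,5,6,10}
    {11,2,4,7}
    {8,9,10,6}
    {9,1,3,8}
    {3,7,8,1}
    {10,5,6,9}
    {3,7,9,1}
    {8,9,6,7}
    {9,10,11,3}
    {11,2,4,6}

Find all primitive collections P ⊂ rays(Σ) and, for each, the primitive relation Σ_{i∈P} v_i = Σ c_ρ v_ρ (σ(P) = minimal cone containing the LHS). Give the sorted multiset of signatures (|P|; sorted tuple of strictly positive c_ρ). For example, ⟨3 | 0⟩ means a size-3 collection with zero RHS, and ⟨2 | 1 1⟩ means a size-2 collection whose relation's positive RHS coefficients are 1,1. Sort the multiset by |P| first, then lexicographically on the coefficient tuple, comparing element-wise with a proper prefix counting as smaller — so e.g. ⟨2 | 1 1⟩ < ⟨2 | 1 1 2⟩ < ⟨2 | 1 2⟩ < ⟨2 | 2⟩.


Minimal non-faces — 23 found among 11 rays, 26 max cones:

  P = {2,10}:  v_{2} + v_{10} = 0  ⇒ sig = ⟨2 | 0⟩
  P = {4,8}:  v_{4} + v_{8} = 0  ⇒ sig = ⟨2 | 0⟩
  P = {2,9}:  v_{2} + v_{9} = v_{7}  ⇒ sig = ⟨2 | 1⟩
  P = {3,6}:  v_{3} + v_{6} = v_{8}  ⇒ sig = ⟨2 | 1⟩
  P = {7,10}:  v_{7} + v_{10} = v_{9}  ⇒ sig = ⟨2 | 1⟩
  P = {3,4}:  v_{3} + v_{4} = v_{9} + v_{11}  ⇒ sig = ⟨2 | 1 1⟩
  P = {3,5}:  v_{3} + v_{5} = v_{9} + v_{10}  ⇒ sig = ⟨2 | 1 1⟩
  P = {5,11}:  v_{5} + v_{11} = v_{4} + v_{10}  ⇒ sig = ⟨2 | 1 1⟩
  P = {1,4}:  v_{1} + v_{4} = v_{3} + v_{7} + v_{9}  ⇒ sig = ⟨2 | 1 1 1⟩
  P = {2,3}:  v_{2} + v_{3} = v_{7} + v_{8} + v_{11}  ⇒ sig = ⟨2 | 1 1 1⟩
  P = {2,5}:  v_{2} + v_{5} = v_{4} + v_{6} + v_{9}  ⇒ sig = ⟨2 | 1 1 1⟩
  P = {5,8}:  v_{5} + v_{8} = v_{6} + v_{9} + v_{10}  ⇒ sig = ⟨2 | 1 1 1⟩
  P = {1,2}:  v_{1} + v_{2} = v_{3} + 2·v_{7} + v_{8}  ⇒ sig = ⟨2 | 1 1 2⟩
  P = {1,6}:  v_{1} + v_{6} = v_{7} + 2·v_{8} + v_{9}  ⇒ sig = ⟨2 | 1 1 2⟩
  P = {1,10}:  v_{1} + v_{10} = v_{3} + v_{8} + 2·v_{9}  ⇒ sig = ⟨2 | 1 1 2⟩
  P = {5,7}:  v_{5} + v_{7} = v_{4} + v_{6} + 2·v_{9}  ⇒ sig = ⟨2 | 1 1 2⟩
  P = {1,11}:  v_{1} + v_{11} = 2·v_{3} + v_{7}  ⇒ sig = ⟨2 | 1 2⟩
  P = {1,5}:  v_{1} + v_{5} = v_{8} + 3·v_{9}  ⇒ sig = ⟨2 | 1 3⟩
  P = {6,9,11}:  v_{6} + v_{9} + v_{11} = 0  ⇒ sig = ⟨3 | 0⟩
  P = {6,7,11}:  v_{6} + v_{7} + v_{11} = v_{2}  ⇒ sig = ⟨3 | 1⟩
  P = {8,9,11}:  v_{8} + v_{9} + v_{11} = v_{3}  ⇒ sig = ⟨3 | 1⟩
  P = {3,7,8,9}:  v_{3} + v_{7} + v_{8} + v_{9} = v_{1}  ⇒ sig = ⟨4 | 1⟩
  P = {4,6,9,10}:  v_{4} + v_{6} + v_{9} + v_{10} = v_{5}  ⇒ sig = ⟨4 | 1⟩

so the primitive-relation signature multiset is
[⟨2 | 0⟩, ⟨2 | 0⟩, ⟨2 | 1⟩, ⟨2 | 1⟩, ⟨2 | 1⟩, ⟨2 | 1 1⟩, ⟨2 | 1 1⟩, ⟨2 | 1 1⟩, ⟨2 | 1 1 1⟩, ⟨2 | 1 1 1⟩, ⟨2 | 1 1 1⟩, ⟨2 | 1 1 1⟩, ⟨2 | 1 1 2⟩, ⟨2 | 1 1 2⟩, ⟨2 | 1 1 2⟩, ⟨2 | 1 1 2⟩, ⟨2 | 1 2⟩, ⟨2 | 1 3⟩, ⟨3 | 0⟩, ⟨3 | 1⟩, ⟨3 | 1⟩, ⟨4 | 1⟩, ⟨4 | 1⟩]


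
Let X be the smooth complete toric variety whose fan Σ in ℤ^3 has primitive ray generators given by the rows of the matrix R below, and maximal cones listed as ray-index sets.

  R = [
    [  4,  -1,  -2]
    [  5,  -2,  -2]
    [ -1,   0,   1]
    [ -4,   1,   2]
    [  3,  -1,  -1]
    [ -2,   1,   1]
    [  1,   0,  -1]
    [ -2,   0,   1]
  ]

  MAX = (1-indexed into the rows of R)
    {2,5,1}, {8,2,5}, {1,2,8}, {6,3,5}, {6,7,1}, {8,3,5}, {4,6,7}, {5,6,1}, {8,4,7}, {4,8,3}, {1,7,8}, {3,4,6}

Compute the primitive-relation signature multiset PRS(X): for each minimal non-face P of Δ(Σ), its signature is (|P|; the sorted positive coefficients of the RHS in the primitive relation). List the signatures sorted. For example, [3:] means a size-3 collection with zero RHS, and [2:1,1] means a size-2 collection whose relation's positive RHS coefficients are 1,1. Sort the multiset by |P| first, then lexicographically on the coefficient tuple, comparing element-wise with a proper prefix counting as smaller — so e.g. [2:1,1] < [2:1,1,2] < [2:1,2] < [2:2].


Primitive collections (11):

  {1,4}:  v_{1} + v_{4} = 0 — sig = [2:]
  {3,7}:  v_{3} + v_{7} = 0 — sig = [2:]
  {1,3}:  v_{1} + v_{3} = v_{5} — sig = [2:1]
  {2,6}:  v_{2} + v_{6} = v_{5} — sig = [2:1]
  {4,5}:  v_{4} + v_{5} = v_{3} — sig = [2:1]
  {5,7}:  v_{5} + v_{7} = v_{1} — sig = [2:1]
  {6,8}:  v_{6} + v_{8} = v_{4} — sig = [2:1]
  {2,4}:  v_{2} + v_{4} = v_{5} + v_{8} — sig = [2:1,1]
  {2,3}:  v_{2} + v_{3} = 2·v_{5} + v_{8} — sig = [2:1,2]
  {2,7}:  v_{2} + v_{7} = 2·v_{1} + v_{8} — sig = [2:1,2]
  {1,5,8}:  v_{1} + v_{5} + v_{8} = v_{2} — sig = [3:1]

Sorted signature multiset PRS(X):
[[2:], [2:], [2:1], [2:1], [2:1], [2:1], [2:1], [2:1,1], [2:1,2], [2:1,2], [3:1]]


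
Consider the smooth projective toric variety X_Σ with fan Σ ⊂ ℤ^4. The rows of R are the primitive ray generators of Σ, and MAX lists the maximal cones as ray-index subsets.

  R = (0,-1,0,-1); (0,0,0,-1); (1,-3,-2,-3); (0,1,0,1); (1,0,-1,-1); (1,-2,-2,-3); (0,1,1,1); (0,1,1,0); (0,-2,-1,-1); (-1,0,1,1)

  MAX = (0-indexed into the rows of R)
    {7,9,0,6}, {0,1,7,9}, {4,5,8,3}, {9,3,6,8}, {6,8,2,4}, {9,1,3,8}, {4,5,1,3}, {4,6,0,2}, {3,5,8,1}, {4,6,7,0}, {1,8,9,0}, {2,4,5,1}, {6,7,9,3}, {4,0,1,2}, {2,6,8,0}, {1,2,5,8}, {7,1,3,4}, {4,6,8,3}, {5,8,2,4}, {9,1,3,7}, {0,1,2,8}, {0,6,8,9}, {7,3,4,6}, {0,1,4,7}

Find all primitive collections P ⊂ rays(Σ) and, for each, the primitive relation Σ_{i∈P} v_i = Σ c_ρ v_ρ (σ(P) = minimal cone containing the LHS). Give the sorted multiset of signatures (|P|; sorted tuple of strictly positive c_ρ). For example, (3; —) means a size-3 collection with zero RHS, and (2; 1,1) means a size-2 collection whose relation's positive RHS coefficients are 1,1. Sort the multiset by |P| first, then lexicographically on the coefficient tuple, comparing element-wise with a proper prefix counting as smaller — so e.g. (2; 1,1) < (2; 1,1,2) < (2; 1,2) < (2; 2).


Minimal non-faces — 13 found among 10 rays, 24 max cones:

  • {0,3}:  v_{0} + v_{3} = 0  ⇒ sig = (2; —)
  • {4,9}:  v_{4} + v_{9} = 0  ⇒ sig = (2; —)
  • {1,6}:  v_{1} + v_{6} = v_{7}  ⇒ sig = (2; 1)
  • {7,8}:  v_{7} + v_{8} = v_{0}  ⇒ sig = (2; 1)
  • {0,5}:  v_{0} + v_{5} = v_{1} + v_{2}  ⇒ sig = (2; 1,1)
  • {2,3}:  v_{2} + v_{3} = v_{4} + v_{8}  ⇒ sig = (2; 1,1)
  • {2,9}:  v_{2} + v_{9} = v_{0} + v_{8}  ⇒ sig = (2; 1,1)
  • {5,6}:  v_{5} + v_{6} = v_{0} + v_{4}  ⇒ sig = (2; 1,1)
  • {5,9}:  v_{5} + v_{9} = v_{1} + v_{8}  ⇒ sig = (2; 1,1)
  • {5,7}:  v_{5} + v_{7} = v_{0} + v_{1} + v_{4}  ⇒ sig = (2; 1,1,1)
  • {2,7}:  v_{2} + v_{7} = 2·v_{0} + v_{4}  ⇒ sig = (2; 1,2)
  • {0,4,8}:  v_{0} + v_{4} + v_{8} = v_{2}  ⇒ sig = (3; 1)
  • {1,4,8}:  v_{1} + v_{4} + v_{8} = v_{5}  ⇒ sig = (3; 1)

Sorted signature multiset PRS(X):
    (2; —)
    (2; —)
    (2; 1)
    (2; 1)
    (2; 1,1)
    (2; 1,1)
    (2; 1,1)
    (2; 1,1)
    (2; 1,1)
    (2; 1,1,1)
    (2; 1,2)
    (3; 1)
    (3; 1)


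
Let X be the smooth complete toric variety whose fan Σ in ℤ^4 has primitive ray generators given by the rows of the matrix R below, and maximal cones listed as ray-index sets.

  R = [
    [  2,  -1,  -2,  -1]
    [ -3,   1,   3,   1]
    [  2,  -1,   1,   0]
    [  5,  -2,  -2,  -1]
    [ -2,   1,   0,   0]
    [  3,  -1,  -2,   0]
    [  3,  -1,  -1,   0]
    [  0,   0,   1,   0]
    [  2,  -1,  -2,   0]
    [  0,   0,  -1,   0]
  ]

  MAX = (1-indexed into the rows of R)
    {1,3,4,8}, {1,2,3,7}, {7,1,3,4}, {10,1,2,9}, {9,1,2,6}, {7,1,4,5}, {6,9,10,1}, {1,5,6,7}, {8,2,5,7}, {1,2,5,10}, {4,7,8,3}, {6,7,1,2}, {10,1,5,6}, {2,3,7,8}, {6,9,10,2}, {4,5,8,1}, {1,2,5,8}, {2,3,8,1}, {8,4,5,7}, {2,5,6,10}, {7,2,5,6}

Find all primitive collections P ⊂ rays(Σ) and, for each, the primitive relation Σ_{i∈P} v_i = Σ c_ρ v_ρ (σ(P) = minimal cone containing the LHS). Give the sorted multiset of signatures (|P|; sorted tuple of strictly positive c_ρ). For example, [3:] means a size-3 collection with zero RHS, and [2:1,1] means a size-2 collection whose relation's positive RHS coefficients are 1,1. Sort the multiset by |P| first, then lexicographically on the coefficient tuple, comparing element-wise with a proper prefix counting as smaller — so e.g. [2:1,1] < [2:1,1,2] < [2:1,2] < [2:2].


Primitive collections (18):

  P={8,10}:  v_{8} + v_{10} = 0 — sig = [2:]
  P={2,4}:  v_{2} + v_{4} = v_{3} — sig = [2:1]
  P={3,5}:  v_{3} + v_{5} = v_{8} — sig = [2:1]
  P={6,8}:  v_{6} + v_{8} = v_{7} — sig = [2:1]
  P={7,10}:  v_{7} + v_{10} = v_{6} — sig = [2:1]
  P={4,10}:  v_{4} + v_{10} = v_{1} + v_{7} — sig = [2:1,1]
  P={3,10}:  v_{3} + v_{10} = v_{1} + v_{2} + v_{7} — sig = [2:1,1,1]
  P={8,9}:  v_{8} + v_{9} = v_{1} + v_{2} + v_{6} — sig = [2:1,1,1]
  P={4,9}:  v_{4} + v_{9} = 2·v_{1} + v_{2} + v_{6} + v_{7} — sig = [2:1,1,1,2]
  P={3,6}:  v_{3} + v_{6} = v_{1} + v_{2} + 2·v_{7} — sig = [2:1,1,2]
  P={7,9}:  v_{7} + v_{9} = v_{1} + v_{2} + 2·v_{6} — sig = [2:1,1,2]
  P={3,9}:  v_{3} + v_{9} = 2·v_{1} + 2·v_{2} + v_{6} + v_{7} — sig = [2:1,1,2,2]
  P={4,6}:  v_{4} + v_{6} = v_{1} + 2·v_{7} — sig = [2:1,2]
  P={5,9}:  v_{5} + v_{9} = 2·v_{10} — sig = [2:2]
  P={1,7,8}:  v_{1} + v_{7} + v_{8} = v_{4} — sig = [3:1]
  P={1,2,5,7}:  v_{1} + v_{2} + v_{5} + v_{7} = 0 — sig = [4:]
  P={1,2,5,6}:  v_{1} + v_{2} + v_{5} + v_{6} = v_{10} — sig = [4:1]
  P={1,2,6,10}:  v_{1} + v_{2} + v_{6} + v_{10} = v_{9} — sig = [4:1]

so the primitive-relation signature multiset is
    |P|=2: 14 collections, coeffs (), (1), (1), (1), (1), (1,1), (1,1,1), (1,1,1), (1,1,1,2), (1,1,2), (1,1,2), (1,1,2,2), (1,2), (2)
    |P|=3: 1 collection, coeffs (1)
    |P|=4: 3 collections, coeffs (), (1), (1)


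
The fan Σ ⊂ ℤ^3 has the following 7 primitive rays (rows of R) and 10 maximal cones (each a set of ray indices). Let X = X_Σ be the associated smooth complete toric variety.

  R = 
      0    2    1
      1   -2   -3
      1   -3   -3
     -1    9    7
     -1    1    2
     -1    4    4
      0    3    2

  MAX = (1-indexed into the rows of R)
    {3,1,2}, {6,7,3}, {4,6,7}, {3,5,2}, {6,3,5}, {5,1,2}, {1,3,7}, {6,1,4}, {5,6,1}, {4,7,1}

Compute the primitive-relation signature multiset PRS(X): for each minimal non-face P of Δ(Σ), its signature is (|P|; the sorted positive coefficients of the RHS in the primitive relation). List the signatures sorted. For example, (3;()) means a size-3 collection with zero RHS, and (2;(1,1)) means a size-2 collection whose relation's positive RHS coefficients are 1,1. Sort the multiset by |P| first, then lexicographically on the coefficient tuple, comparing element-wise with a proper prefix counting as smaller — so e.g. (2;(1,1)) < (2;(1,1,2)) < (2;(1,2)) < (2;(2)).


9 collections generate NE(X_Σ); each relation:

  • {2,6}:  v_{2} + v_{6} = v_{1}  ⟹  sig = (2;(1))
  • {5,7}:  v_{5} + v_{7} = v_{6}  ⟹  sig = (2;(1))
  • {2,4}:  v_{2} + v_{4} = 2·v_{1} + v_{7}  ⟹  sig = (2;(1,2))
  • {2,7}:  v_{2} + v_{7} = 2·v_{1} + v_{3}  ⟹  sig = (2;(1,2))
  • {4,5}:  v_{4} + v_{5} = v_{1} + 2·v_{6}  ⟹  sig = (2;(1,2))
  • {3,4}:  v_{3} + v_{4} = 2·v_{7}  ⟹  sig = (2;(2))
  • {1,3,5}:  v_{1} + v_{3} + v_{5} = 0  ⟹  sig = (3;())
  • {1,3,6}:  v_{1} + v_{3} + v_{6} = v_{7}  ⟹  sig = (3;(1))
  • {1,6,7}:  v_{1} + v_{6} + v_{7} = v_{4}  ⟹  sig = (3;(1))

so the primitive-relation signature multiset is
    (2;(1))
    (2;(1))
    (2;(1,2))
    (2;(1,2))
    (2;(1,2))
    (2;(2))
    (3;())
    (3;(1))
    (3;(1))


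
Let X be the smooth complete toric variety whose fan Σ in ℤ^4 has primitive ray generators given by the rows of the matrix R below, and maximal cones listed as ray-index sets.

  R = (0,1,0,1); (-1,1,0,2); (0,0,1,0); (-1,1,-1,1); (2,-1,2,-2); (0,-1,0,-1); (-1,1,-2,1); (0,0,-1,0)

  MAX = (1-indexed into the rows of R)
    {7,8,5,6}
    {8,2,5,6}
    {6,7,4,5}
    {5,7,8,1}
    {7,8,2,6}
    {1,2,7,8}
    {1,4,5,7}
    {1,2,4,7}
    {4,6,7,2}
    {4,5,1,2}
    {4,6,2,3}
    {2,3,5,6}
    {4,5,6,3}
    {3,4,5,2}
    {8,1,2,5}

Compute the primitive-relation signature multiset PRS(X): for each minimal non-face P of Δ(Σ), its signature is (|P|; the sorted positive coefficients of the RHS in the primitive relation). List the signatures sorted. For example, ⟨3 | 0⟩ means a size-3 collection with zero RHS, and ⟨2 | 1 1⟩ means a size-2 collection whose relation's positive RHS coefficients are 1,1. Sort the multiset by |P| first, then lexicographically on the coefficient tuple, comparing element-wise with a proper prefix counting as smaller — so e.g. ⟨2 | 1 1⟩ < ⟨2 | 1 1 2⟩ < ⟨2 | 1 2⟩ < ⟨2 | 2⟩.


7 minimal non-faces of Δ(Σ) (on 8 rays):

  P={1,6}:  v_{1} + v_{6} = 0 ; sig = ⟨2 | 0⟩
  P={3,8}:  v_{3} + v_{8} = 0 ; sig = ⟨2 | 0⟩
  P={3,7}:  v_{3} + v_{7} = v_{4} ; sig = ⟨2 | 1⟩
  P={4,8}:  v_{4} + v_{8} = v_{7} ; sig = ⟨2 | 1⟩
  P={1,3}:  v_{1} + v_{3} = v_{2} + v_{4} + v_{5} ; sig = ⟨2 | 1 1 1⟩
  P={2,5,7}:  v_{2} + v_{5} + v_{7} = v_{1} ; sig = ⟨3 | 1⟩
  P={2,4,5,6}:  v_{2} + v_{4} + v_{5} + v_{6} = v_{3} ; sig = ⟨4 | 1⟩

Hence PRS(X_Σ) =
    |P|=2: 5 collections, coeffs (), (), (1), (1), (1,1,1)
    |P|=3: 1 collection, coeffs (1)
    |P|=4: 1 collection, coeffs (1)


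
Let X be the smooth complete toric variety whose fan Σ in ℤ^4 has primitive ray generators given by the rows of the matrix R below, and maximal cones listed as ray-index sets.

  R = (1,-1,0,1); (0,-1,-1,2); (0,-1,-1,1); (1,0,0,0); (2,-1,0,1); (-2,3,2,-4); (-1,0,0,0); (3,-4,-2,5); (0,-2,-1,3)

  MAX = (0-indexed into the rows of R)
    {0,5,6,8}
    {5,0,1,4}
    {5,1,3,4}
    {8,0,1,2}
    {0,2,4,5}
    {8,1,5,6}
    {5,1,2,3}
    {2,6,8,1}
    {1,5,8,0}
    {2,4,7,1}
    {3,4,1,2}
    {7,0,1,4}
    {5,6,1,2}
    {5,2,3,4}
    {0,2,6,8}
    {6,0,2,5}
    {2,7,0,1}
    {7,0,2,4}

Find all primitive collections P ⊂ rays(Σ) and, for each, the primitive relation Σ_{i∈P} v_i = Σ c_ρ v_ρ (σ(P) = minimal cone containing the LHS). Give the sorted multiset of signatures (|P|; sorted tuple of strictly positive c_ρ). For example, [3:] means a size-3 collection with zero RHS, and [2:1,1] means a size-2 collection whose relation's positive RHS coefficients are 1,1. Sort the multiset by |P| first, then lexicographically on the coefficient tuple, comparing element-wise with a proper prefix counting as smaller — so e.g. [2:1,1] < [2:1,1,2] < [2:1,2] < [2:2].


Δ(Σ) — 9 vertices, 14 min non-faces:

  {3,6}:  v_{3} + v_{6} = 0  ⇒ sig = [2:]
  {0,3}:  v_{0} + v_{3} = v_{4}  ⇒ sig = [2:1]
  {4,6}:  v_{4} + v_{6} = v_{0}  ⇒ sig = [2:1]
  {5,7}:  v_{5} + v_{7} = v_{0}  ⇒ sig = [2:1]
  {3,8}:  v_{3} + v_{8} = v_{0} + v_{1}  ⇒ sig = [2:1,1]
  {3,7}:  v_{3} + v_{7} = v_{1} + v_{2} + 2·v_{4}  ⇒ sig = [2:1,1,2]
  {6,7}:  v_{6} + v_{7} = 2·v_{0} + v_{1} + v_{2}  ⇒ sig = [2:1,1,2]
  {4,8}:  v_{4} + v_{8} = 2·v_{0} + v_{1}  ⇒ sig = [2:1,2]
  {7,8}:  v_{7} + v_{8} = 3·v_{0} + 2·v_{1} + v_{2}  ⇒ sig = [2:1,2,3]
  {0,1,6}:  v_{0} + v_{1} + v_{6} = v_{8}  ⇒ sig = [3:1]
  {2,5,8}:  v_{2} + v_{5} + v_{8} = 2·v_{6}  ⇒ sig = [3:2]
  {1,2,4,5}:  v_{1} + v_{2} + v_{4} + v_{5} = 0  ⇒ sig = [4:]
  {0,1,2,4}:  v_{0} + v_{1} + v_{2} + v_{4} = v_{7}  ⇒ sig = [4:1]
  {0,1,2,5}:  v_{0} + v_{1} + v_{2} + v_{5} = v_{6}  ⇒ sig = [4:1]

Hence PRS(X_Σ) =
{ [2:],  [2:1] ×3,  [2:1,1],  [2:1,1,2] ×2,  [2:1,2],  [2:1,2,3],  [3:1],  [3:2],  [4:],  [4:1] ×2 }


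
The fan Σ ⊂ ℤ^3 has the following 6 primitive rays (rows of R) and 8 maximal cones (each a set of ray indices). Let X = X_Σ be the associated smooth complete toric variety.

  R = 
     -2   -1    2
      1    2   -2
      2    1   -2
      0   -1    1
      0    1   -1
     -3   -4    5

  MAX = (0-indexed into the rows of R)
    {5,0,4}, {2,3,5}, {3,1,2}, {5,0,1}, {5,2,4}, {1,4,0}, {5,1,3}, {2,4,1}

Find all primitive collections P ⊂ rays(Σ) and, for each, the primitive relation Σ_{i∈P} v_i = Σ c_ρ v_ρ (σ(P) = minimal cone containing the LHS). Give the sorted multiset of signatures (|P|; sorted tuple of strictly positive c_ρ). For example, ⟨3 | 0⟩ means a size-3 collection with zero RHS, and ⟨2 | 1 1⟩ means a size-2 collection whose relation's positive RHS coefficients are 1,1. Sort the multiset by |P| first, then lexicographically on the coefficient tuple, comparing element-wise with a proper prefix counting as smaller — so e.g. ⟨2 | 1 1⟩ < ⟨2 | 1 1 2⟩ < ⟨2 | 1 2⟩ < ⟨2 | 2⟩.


|primitive collections| = 5. Relations:

  P={0,2}:  v_{0} + v_{2} = 0 — sig = ⟨2 | 0⟩
  P={3,4}:  v_{3} + v_{4} = 0 — sig = ⟨2 | 0⟩
  P={0,3}:  v_{0} + v_{3} = v_{1} + v_{5} — sig = ⟨2 | 1 1⟩
  P={1,2,5}:  v_{1} + v_{2} + v_{5} = v_{3} — sig = ⟨3 | 1⟩
  P={1,4,5}:  v_{1} + v_{4} + v_{5} = v_{0} — sig = ⟨3 | 1⟩

Hence PRS(X_Σ) =
    ⟨2 | 0⟩
    ⟨2 | 0⟩
    ⟨2 | 1 1⟩
    ⟨3 | 1⟩
    ⟨3 | 1⟩


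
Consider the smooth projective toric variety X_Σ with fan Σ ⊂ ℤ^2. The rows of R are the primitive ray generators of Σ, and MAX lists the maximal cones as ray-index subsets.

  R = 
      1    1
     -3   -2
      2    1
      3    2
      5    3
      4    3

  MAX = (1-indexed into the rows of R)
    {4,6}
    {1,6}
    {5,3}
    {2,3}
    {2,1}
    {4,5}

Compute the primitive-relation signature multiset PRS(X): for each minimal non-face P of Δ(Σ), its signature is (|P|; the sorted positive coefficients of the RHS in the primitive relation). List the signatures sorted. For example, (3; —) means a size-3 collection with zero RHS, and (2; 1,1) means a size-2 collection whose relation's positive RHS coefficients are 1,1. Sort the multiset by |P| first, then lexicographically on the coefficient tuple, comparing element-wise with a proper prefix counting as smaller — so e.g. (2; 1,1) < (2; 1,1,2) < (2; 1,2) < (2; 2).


Σ has 9 primitive collections:

  {2,4}:  v_{2} + v_{4} = 0  →  sig = (2; —)
  {1,3}:  v_{1} + v_{3} = v_{4}  →  sig = (2; 1)
  {1,4}:  v_{1} + v_{4} = v_{6}  →  sig = (2; 1)
  {2,5}:  v_{2} + v_{5} = v_{3}  →  sig = (2; 1)
  {2,6}:  v_{2} + v_{6} = v_{1}  →  sig = (2; 1)
  {3,4}:  v_{3} + v_{4} = v_{5}  →  sig = (2; 1)
  {1,5}:  v_{1} + v_{5} = 2·v_{4}  →  sig = (2; 2)
  {3,6}:  v_{3} + v_{6} = 2·v_{4}  →  sig = (2; 2)
  {5,6}:  v_{5} + v_{6} = 3·v_{4}  →  sig = (2; 3)

so the primitive-relation signature multiset is
[(2; —), (2; 1), (2; 1), (2; 1), (2; 1), (2; 1), (2; 2), (2; 2), (2; 3)]


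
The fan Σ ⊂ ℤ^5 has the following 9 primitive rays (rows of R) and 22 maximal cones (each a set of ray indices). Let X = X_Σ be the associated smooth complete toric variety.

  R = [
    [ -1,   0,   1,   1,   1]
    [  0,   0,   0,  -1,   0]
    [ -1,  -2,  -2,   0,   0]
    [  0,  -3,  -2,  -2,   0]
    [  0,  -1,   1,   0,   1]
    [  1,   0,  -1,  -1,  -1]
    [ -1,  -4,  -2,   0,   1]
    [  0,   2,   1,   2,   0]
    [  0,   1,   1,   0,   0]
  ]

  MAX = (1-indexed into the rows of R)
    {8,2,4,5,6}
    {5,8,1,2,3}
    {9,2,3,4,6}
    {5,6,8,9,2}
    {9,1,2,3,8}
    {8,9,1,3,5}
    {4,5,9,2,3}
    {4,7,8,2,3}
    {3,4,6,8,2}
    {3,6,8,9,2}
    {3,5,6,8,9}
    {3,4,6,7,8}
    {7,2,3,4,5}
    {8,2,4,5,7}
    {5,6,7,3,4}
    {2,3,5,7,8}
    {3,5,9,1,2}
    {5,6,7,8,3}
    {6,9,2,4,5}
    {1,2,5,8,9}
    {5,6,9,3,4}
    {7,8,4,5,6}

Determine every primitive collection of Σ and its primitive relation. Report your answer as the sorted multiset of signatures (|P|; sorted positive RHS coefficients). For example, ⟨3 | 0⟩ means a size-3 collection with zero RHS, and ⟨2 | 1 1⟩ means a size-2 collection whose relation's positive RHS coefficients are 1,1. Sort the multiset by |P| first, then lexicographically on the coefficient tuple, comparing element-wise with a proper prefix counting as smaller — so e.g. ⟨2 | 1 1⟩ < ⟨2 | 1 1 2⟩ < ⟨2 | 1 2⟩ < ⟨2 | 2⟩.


Δ(Σ) — 9 vertices, 9 min non-faces:

  P = {1,6}:  v_{1} + v_{6} = 0  →  sig = ⟨2 | 0⟩
  P = {7,9}:  v_{7} + v_{9} = v_{3} + v_{5}  →  sig = ⟨2 | 1 1⟩
  P = {1,4}:  v_{1} + v_{4} = v_{2} + v_{3} + v_{5}  →  sig = ⟨2 | 1 1 1⟩
  P = {1,7}:  v_{1} + v_{7} = v_{2} + 2·v_{3} + 2·v_{5} + v_{8}  →  sig = ⟨2 | 1 1 2 2⟩
  P = {4,8,9}:  v_{4} + v_{8} + v_{9} = 0  →  sig = ⟨3 | 0⟩
  P = {2,6,7}:  v_{2} + v_{6} + v_{7} = 2·v_{4} + v_{8}  →  sig = ⟨3 | 1 2⟩
  P = {2,3,5,6}:  v_{2} + v_{3} + v_{5} + v_{6} = v_{4}  →  sig = ⟨4 | 1⟩
  P = {3,4,5,8}:  v_{3} + v_{4} + v_{5} + v_{8} = v_{7}  →  sig = ⟨4 | 1⟩
  P = {2,3,5,8,9}:  v_{2} + v_{3} + v_{5} + v_{8} + v_{9} = v_{1}  →  sig = ⟨5 | 1⟩

Sorted signature multiset PRS(X):
[⟨2 | 0⟩, ⟨2 | 1 1⟩, ⟨2 | 1 1 1⟩, ⟨2 | 1 1 2 2⟩, ⟨3 | 0⟩, ⟨3 | 1 2⟩, ⟨4 | 1⟩, ⟨4 | 1⟩, ⟨5 | 1⟩]
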